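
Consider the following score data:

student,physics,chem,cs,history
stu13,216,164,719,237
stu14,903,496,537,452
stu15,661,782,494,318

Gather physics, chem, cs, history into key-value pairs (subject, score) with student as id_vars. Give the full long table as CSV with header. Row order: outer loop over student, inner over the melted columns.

Each (student, column) pair becomes one row: 3 × 4 = 12 rows.
For example, (stu13, physics) → score=216.

student,subject,score
stu13,physics,216
stu13,chem,164
stu13,cs,719
stu13,history,237
stu14,physics,903
stu14,chem,496
stu14,cs,537
stu14,history,452
stu15,physics,661
stu15,chem,782
stu15,cs,494
stu15,history,318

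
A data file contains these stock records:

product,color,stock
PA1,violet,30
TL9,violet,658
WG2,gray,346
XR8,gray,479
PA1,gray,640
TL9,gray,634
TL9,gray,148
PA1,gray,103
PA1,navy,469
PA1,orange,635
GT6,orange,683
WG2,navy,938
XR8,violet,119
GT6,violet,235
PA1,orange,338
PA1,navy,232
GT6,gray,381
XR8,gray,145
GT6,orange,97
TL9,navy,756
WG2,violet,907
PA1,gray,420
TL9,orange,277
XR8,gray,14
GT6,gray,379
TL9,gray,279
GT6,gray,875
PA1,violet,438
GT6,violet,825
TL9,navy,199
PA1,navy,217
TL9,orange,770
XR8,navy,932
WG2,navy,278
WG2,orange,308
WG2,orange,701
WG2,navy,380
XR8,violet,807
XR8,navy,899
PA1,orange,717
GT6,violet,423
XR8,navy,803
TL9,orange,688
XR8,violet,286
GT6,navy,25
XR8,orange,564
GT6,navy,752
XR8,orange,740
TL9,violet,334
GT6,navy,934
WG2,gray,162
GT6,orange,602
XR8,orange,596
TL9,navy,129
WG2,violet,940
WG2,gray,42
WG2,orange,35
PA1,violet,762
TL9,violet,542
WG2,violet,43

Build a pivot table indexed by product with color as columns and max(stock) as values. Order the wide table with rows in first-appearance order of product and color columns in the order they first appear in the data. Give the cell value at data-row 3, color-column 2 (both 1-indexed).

346

With rows in first-appearance order of product, row 3 is product=WG2. color columns in first-appearance order: violet, gray, navy, orange; column 2 is gray.
Long rows with product=WG2, color=gray: max(346, 162, 42) = 346.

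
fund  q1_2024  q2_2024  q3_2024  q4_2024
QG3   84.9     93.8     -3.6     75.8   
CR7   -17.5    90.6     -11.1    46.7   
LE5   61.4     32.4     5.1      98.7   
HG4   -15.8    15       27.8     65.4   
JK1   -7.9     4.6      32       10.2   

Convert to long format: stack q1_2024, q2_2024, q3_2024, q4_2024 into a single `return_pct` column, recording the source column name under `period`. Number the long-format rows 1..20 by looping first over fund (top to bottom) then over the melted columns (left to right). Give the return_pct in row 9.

61.4

20 rows total (5 × 4). Row 9: index ⌊(9-1)/4⌋ = 2 into fund → LE5; (9-1) mod 4 = 0 into the melted columns → q1_2024.
So row 9 is (LE5, q1_2024, 61.4); return_pct = 61.4.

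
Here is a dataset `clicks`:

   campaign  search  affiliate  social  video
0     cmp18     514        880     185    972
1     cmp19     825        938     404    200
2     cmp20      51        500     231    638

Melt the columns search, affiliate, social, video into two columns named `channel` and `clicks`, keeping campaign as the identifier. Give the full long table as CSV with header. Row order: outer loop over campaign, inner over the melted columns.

campaign,channel,clicks
cmp18,search,514
cmp18,affiliate,880
cmp18,social,185
cmp18,video,972
cmp19,search,825
cmp19,affiliate,938
cmp19,social,404
cmp19,video,200
cmp20,search,51
cmp20,affiliate,500
cmp20,social,231
cmp20,video,638

Each (campaign, column) pair becomes one row: 3 × 4 = 12 rows.
For example, (cmp18, search) → clicks=514.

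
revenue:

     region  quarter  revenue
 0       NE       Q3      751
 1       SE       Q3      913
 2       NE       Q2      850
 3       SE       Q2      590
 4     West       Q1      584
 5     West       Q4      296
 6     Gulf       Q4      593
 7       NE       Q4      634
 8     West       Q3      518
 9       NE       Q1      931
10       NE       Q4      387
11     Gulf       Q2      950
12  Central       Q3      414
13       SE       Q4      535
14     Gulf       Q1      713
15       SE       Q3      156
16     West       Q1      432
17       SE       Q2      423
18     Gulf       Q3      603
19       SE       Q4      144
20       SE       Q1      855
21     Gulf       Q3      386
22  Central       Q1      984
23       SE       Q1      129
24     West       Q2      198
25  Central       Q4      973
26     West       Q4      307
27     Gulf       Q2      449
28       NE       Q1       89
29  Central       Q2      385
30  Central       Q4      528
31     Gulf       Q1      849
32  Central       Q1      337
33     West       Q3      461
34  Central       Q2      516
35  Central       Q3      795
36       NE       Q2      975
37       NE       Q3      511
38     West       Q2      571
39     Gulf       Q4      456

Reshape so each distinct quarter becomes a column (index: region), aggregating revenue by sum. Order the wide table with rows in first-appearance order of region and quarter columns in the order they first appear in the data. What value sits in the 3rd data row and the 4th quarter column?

With rows in first-appearance order of region, row 3 is region=West. quarter columns in first-appearance order: Q3, Q2, Q1, Q4; column 4 is Q4.
Long rows with region=West, quarter=Q4: 296 + 307 = 603.

603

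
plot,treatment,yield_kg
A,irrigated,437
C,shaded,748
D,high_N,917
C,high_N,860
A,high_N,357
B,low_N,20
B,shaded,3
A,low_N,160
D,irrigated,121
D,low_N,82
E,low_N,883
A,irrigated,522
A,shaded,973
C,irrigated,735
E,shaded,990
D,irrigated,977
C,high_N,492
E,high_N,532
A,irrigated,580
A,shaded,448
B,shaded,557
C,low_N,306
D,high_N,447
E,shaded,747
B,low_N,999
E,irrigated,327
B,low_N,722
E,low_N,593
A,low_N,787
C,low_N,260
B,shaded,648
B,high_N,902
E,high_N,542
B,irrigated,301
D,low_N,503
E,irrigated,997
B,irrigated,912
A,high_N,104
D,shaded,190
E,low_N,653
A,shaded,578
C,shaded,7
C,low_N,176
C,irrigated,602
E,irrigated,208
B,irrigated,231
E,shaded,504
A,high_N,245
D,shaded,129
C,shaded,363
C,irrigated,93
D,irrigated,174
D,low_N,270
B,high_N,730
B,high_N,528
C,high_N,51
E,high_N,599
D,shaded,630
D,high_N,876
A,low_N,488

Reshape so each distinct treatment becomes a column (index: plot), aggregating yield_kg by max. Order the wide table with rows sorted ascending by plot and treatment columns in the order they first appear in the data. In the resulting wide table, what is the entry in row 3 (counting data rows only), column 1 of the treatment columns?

735

With rows sorted ascending by plot, row 3 is plot=C. treatment columns in first-appearance order: irrigated, shaded, high_N, low_N; column 1 is irrigated.
Long rows with plot=C, treatment=irrigated: max(735, 602, 93) = 735.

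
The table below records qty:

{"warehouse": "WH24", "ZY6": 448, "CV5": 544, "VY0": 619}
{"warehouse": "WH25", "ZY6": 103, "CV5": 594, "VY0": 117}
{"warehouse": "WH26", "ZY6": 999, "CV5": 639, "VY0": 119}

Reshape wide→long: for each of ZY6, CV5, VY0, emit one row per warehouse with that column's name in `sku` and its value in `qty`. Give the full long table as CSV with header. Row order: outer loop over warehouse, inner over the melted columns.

Each (warehouse, column) pair becomes one row: 3 × 3 = 9 rows.
For example, (WH24, ZY6) → qty=448.

warehouse,sku,qty
WH24,ZY6,448
WH24,CV5,544
WH24,VY0,619
WH25,ZY6,103
WH25,CV5,594
WH25,VY0,117
WH26,ZY6,999
WH26,CV5,639
WH26,VY0,119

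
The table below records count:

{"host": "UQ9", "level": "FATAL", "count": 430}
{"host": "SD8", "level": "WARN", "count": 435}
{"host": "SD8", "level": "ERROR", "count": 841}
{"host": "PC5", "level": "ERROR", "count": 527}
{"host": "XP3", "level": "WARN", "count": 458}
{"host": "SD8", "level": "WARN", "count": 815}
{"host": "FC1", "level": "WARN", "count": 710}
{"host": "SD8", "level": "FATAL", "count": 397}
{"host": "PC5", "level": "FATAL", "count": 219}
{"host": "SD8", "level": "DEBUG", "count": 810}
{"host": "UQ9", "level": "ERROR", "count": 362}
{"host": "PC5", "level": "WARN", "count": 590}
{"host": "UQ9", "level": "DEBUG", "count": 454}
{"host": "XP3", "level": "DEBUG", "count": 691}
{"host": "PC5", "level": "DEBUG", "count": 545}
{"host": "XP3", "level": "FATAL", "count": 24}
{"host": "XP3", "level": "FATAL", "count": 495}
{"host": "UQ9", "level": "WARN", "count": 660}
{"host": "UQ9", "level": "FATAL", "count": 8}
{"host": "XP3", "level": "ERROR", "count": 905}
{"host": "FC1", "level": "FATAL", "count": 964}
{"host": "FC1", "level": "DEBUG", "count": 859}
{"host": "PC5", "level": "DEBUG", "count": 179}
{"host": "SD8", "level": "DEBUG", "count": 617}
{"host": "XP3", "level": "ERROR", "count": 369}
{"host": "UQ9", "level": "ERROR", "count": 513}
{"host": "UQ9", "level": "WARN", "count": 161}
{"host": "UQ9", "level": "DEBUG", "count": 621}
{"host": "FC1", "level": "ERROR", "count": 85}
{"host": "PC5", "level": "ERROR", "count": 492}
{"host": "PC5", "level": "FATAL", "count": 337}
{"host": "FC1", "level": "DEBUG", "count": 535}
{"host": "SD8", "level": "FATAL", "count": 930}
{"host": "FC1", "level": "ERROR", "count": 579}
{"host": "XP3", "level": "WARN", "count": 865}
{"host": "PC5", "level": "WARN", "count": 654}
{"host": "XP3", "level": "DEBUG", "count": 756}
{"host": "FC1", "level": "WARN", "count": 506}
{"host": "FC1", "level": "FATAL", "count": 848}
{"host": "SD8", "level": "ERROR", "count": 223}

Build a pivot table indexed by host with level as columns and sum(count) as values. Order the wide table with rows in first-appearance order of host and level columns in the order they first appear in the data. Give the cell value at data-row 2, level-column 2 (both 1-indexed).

1250

With rows in first-appearance order of host, row 2 is host=SD8. level columns in first-appearance order: FATAL, WARN, ERROR, DEBUG; column 2 is WARN.
Long rows with host=SD8, level=WARN: 435 + 815 = 1250.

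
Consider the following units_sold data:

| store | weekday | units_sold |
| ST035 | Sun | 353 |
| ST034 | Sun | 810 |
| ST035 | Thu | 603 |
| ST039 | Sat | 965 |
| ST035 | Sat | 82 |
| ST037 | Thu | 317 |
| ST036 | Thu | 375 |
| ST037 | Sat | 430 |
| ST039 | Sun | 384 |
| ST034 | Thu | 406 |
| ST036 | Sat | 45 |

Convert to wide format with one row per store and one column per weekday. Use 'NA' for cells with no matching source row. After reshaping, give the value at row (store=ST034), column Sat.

NA

No long-format row has store=ST034 and weekday=Sat, so the cell is NA.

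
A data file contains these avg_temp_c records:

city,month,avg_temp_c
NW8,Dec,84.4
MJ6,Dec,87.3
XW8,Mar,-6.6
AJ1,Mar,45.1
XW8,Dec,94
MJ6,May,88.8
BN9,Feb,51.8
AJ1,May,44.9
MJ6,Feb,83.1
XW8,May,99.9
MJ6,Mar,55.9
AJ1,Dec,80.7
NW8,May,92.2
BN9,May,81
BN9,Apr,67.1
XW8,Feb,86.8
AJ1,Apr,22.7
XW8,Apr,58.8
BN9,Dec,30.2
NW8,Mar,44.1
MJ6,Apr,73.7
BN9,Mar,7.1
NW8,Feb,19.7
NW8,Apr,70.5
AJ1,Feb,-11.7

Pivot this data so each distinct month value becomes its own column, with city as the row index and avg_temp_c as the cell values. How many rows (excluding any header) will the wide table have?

5

5 distinct city values → 5 rows.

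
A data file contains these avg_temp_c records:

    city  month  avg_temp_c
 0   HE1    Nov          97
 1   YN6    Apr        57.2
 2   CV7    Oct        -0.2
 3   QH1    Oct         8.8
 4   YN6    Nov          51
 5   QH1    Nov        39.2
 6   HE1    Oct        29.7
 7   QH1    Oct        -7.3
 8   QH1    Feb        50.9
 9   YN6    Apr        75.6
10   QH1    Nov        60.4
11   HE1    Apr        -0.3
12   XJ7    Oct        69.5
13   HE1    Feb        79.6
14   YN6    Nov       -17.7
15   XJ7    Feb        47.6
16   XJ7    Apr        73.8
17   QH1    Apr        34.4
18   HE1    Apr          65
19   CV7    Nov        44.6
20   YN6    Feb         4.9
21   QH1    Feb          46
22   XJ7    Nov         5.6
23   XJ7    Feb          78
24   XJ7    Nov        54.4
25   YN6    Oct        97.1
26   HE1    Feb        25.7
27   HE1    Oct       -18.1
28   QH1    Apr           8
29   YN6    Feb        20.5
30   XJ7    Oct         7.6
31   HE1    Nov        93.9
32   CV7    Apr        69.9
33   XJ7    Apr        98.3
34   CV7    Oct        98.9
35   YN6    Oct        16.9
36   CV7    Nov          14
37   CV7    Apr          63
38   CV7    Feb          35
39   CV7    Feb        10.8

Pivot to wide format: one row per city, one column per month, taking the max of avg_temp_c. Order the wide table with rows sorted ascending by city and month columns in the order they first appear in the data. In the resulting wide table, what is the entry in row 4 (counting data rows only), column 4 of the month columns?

With rows sorted ascending by city, row 4 is city=XJ7. month columns in first-appearance order: Nov, Apr, Oct, Feb; column 4 is Feb.
Long rows with city=XJ7, month=Feb: max(47.6, 78) = 78.

78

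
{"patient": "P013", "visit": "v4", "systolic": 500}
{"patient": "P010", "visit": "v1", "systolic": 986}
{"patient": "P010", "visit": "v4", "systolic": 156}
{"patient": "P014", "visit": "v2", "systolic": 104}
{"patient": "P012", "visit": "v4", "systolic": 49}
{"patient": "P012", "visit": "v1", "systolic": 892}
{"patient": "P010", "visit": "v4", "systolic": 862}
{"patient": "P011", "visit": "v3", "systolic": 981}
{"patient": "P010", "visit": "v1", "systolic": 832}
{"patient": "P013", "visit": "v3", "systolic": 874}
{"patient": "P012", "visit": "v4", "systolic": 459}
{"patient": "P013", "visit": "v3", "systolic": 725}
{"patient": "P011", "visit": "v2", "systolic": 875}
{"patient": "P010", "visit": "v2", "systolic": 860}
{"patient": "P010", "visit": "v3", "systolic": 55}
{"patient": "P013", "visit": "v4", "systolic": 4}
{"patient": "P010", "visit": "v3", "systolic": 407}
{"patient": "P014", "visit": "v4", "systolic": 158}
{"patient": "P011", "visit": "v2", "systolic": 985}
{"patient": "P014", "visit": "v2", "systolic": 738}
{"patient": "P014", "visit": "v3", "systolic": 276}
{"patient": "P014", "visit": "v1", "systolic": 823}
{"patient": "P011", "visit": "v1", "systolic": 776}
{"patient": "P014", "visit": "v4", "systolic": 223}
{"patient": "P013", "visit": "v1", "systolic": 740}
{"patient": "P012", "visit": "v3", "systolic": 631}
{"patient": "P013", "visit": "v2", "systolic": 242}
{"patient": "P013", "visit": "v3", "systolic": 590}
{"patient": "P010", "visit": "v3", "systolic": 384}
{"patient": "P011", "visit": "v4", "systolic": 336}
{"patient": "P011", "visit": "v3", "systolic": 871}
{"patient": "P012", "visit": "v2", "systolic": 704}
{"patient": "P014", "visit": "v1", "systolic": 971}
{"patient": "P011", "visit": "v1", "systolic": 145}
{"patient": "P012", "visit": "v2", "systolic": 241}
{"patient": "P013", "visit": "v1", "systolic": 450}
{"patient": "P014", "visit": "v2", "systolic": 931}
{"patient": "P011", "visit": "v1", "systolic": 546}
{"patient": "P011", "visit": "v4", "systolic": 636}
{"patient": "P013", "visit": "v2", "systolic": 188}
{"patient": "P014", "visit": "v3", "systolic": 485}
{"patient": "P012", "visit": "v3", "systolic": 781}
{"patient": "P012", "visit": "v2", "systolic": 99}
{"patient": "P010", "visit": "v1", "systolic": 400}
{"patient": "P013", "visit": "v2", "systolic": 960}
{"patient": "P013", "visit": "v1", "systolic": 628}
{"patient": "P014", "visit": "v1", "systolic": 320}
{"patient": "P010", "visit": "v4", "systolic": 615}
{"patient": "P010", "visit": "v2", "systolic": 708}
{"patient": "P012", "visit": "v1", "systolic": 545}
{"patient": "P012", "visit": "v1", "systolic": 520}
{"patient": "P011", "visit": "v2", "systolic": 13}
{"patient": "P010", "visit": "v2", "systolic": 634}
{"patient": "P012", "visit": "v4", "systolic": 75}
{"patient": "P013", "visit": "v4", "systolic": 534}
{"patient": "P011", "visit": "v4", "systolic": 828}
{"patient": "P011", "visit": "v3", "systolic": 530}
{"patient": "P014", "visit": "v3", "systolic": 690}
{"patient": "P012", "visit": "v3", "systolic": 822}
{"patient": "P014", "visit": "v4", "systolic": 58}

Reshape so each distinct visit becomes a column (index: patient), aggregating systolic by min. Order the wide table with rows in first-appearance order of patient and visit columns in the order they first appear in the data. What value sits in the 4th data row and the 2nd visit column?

With rows in first-appearance order of patient, row 4 is patient=P012. visit columns in first-appearance order: v4, v1, v2, v3; column 2 is v1.
Long rows with patient=P012, visit=v1: min(892, 545, 520) = 520.

520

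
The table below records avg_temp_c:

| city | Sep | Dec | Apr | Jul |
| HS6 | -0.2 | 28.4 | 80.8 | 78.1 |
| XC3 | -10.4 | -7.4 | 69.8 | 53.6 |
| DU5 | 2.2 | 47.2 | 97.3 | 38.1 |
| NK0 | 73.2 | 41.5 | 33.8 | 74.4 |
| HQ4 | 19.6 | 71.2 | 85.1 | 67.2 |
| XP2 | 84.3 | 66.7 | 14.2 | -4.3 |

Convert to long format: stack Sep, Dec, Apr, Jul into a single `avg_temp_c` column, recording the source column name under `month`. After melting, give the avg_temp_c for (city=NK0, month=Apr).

33.8

Unpivoting turns each (city, wide-column) pair into one long row.
The wide cell at row NK0, column Apr holds 33.8, so the long row (NK0, Apr) has avg_temp_c=33.8.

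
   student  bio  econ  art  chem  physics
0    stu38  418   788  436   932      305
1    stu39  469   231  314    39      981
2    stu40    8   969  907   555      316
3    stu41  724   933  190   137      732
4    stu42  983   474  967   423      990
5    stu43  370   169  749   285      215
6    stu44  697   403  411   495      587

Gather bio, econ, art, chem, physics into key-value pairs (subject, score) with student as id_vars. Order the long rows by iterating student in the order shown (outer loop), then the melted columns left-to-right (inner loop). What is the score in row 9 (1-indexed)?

39

35 rows total (7 × 5). Row 9: index ⌊(9-1)/5⌋ = 1 into student → stu39; (9-1) mod 5 = 3 into the melted columns → chem.
So row 9 is (stu39, chem, 39); score = 39.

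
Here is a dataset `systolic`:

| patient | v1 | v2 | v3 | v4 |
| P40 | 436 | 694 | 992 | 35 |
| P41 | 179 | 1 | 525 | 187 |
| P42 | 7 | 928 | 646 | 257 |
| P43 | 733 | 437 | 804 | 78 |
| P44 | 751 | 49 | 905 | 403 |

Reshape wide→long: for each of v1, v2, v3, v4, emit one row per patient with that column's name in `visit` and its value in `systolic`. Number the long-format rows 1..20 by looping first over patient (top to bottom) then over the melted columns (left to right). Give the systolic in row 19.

20 rows total (5 × 4). Row 19: index ⌊(19-1)/4⌋ = 4 into patient → P44; (19-1) mod 4 = 2 into the melted columns → v3.
So row 19 is (P44, v3, 905); systolic = 905.

905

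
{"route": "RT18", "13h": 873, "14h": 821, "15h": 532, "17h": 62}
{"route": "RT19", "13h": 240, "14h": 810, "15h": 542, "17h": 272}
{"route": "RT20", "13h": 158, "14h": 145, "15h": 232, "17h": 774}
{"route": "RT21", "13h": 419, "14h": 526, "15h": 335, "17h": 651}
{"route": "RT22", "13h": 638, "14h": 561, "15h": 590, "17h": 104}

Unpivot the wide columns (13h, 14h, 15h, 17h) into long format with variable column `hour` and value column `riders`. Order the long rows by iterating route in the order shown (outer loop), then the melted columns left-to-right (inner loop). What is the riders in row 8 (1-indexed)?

272

20 rows total (5 × 4). Row 8: index ⌊(8-1)/4⌋ = 1 into route → RT19; (8-1) mod 4 = 3 into the melted columns → 17h.
So row 8 is (RT19, 17h, 272); riders = 272.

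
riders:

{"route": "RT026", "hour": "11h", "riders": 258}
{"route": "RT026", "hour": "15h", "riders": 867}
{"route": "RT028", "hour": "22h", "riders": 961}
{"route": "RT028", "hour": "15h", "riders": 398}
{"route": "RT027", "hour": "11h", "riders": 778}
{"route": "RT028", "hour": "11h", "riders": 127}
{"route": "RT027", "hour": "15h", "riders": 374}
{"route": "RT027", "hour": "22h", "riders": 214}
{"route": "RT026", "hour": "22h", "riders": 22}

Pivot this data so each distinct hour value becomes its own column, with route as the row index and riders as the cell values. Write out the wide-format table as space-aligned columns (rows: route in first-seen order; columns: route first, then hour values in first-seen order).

Columns: route plus the 3 distinct hour values (11h, 15h, 22h).
For example, row RT026 column 11h takes riders=258 from the long row (RT026, 11h).

route  11h  15h  22h
RT026  258  867  22 
RT028  127  398  961
RT027  778  374  214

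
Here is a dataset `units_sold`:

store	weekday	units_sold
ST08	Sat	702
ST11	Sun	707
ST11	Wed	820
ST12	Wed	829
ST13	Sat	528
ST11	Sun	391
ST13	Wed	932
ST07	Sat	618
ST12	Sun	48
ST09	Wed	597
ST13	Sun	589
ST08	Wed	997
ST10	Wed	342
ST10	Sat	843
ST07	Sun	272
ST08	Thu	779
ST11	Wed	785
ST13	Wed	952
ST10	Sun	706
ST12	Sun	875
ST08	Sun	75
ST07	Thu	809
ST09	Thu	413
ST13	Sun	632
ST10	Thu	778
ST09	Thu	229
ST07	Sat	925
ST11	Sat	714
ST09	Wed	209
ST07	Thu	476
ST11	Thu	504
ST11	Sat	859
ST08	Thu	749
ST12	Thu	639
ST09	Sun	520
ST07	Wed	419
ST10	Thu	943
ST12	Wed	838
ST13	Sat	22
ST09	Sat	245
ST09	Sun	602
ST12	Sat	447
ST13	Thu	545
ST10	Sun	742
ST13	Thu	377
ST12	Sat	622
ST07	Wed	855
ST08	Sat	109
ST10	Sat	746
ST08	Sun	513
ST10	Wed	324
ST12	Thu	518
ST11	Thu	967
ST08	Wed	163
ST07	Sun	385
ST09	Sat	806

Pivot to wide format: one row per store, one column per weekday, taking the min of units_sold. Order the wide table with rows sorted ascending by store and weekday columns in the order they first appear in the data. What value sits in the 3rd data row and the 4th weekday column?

With rows sorted ascending by store, row 3 is store=ST09. weekday columns in first-appearance order: Sat, Sun, Wed, Thu; column 4 is Thu.
Long rows with store=ST09, weekday=Thu: min(413, 229) = 229.

229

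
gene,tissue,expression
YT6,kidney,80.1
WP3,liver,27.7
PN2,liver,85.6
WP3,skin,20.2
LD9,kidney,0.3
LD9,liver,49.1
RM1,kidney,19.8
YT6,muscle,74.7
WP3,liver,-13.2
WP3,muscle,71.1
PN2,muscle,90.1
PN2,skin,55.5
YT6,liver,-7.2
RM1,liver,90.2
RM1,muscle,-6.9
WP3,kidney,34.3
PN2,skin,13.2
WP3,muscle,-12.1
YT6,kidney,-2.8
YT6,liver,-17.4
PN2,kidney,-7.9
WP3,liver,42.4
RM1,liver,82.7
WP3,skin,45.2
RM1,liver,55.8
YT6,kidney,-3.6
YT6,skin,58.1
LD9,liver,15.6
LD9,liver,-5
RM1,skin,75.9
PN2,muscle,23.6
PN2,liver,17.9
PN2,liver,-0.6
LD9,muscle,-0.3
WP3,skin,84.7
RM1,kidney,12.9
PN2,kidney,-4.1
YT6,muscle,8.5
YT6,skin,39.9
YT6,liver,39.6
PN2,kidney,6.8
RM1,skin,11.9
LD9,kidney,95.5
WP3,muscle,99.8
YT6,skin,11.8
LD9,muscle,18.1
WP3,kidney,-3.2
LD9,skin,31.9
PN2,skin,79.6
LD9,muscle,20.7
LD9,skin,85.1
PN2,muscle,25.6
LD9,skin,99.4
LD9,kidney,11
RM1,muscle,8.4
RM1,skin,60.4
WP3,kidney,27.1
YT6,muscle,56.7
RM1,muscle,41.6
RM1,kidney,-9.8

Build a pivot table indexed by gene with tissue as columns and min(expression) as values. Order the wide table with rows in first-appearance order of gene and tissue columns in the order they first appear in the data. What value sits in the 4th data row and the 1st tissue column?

With rows in first-appearance order of gene, row 4 is gene=LD9. tissue columns in first-appearance order: kidney, liver, skin, muscle; column 1 is kidney.
Long rows with gene=LD9, tissue=kidney: min(0.3, 95.5, 11) = 0.3.

0.3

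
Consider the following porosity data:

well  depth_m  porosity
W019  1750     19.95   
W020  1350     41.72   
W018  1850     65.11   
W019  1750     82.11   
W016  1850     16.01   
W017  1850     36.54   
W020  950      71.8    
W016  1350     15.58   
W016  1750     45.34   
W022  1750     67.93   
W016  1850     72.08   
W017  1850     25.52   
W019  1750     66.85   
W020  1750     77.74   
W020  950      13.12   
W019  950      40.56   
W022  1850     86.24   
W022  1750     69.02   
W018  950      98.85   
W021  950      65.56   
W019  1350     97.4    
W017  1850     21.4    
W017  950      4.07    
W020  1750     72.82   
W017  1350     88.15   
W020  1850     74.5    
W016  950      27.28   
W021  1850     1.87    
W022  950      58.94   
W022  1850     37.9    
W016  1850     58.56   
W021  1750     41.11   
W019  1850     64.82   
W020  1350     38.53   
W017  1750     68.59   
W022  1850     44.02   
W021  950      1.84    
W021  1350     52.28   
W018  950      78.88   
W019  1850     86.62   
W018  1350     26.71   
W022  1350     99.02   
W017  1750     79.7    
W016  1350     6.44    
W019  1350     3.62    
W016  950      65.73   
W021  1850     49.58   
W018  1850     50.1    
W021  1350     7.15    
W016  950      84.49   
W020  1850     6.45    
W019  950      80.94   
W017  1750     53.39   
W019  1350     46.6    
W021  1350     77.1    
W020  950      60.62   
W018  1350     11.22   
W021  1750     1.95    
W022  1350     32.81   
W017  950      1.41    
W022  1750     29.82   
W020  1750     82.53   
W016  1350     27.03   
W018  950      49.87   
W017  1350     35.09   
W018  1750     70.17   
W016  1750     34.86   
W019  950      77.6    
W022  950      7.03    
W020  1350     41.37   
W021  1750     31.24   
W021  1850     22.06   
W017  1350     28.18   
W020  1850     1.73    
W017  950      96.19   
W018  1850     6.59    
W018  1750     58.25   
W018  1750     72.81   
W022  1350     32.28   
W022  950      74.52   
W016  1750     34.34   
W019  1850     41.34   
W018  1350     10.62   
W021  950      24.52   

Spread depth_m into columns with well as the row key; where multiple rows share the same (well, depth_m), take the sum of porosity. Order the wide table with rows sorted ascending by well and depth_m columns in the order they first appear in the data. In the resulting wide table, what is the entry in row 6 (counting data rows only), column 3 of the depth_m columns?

With rows sorted ascending by well, row 6 is well=W021. depth_m columns in first-appearance order: 1750, 1350, 1850, 950; column 3 is 1850.
Long rows with well=W021, depth_m=1850: 1.87 + 49.58 + 22.06 = 73.51.

73.51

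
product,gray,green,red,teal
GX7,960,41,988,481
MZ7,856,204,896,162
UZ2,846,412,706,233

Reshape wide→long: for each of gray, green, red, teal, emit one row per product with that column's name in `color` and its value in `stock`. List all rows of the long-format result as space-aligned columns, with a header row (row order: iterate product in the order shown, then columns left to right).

Each (product, column) pair becomes one row: 3 × 4 = 12 rows.
For example, (GX7, gray) → stock=960.

product  color  stock
GX7      gray   960  
GX7      green  41   
GX7      red    988  
GX7      teal   481  
MZ7      gray   856  
MZ7      green  204  
MZ7      red    896  
MZ7      teal   162  
UZ2      gray   846  
UZ2      green  412  
UZ2      red    706  
UZ2      teal   233  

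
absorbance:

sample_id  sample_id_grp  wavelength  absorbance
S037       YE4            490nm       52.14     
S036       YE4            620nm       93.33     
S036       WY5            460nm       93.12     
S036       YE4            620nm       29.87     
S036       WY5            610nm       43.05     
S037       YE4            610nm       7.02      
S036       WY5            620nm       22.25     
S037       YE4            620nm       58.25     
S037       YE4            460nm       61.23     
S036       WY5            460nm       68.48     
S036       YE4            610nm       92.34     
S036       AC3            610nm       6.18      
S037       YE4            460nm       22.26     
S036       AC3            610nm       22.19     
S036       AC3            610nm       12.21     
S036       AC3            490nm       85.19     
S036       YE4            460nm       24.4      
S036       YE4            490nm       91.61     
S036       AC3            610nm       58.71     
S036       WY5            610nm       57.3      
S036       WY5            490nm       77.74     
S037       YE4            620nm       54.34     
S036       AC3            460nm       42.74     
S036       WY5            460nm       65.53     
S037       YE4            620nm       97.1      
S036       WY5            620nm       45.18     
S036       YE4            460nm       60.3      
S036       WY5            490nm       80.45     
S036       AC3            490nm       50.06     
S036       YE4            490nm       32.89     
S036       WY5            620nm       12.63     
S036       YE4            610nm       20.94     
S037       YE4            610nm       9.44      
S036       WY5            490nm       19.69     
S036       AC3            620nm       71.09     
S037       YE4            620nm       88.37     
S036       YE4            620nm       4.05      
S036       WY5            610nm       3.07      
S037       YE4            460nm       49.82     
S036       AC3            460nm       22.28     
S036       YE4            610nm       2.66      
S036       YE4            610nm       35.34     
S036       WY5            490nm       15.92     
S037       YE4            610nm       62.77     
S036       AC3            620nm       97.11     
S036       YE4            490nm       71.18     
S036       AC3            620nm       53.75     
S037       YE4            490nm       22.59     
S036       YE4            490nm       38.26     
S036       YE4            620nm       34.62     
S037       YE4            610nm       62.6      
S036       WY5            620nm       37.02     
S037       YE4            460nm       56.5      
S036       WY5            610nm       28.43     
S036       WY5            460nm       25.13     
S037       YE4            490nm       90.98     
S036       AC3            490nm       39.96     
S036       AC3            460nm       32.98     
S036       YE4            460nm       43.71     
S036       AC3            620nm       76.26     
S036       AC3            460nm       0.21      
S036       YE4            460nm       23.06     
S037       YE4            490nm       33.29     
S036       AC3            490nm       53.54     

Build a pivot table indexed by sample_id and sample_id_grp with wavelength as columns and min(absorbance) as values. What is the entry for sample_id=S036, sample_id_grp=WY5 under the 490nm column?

Rows with sample_id=S036, sample_id_grp=WY5 and wavelength=490nm: absorbance values are 77.74, 80.45, 19.69, 15.92.
min(77.74, 80.45, 19.69, 15.92) = 15.92.

15.92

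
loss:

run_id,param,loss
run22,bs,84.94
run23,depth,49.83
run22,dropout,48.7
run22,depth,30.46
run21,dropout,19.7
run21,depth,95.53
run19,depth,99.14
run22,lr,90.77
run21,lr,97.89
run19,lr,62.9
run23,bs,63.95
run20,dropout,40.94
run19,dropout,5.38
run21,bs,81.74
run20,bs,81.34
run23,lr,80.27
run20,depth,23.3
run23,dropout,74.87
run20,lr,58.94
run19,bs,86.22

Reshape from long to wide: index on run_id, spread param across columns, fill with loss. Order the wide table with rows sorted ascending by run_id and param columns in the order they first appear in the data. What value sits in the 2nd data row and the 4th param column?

With rows sorted ascending by run_id, row 2 is run_id=run20. param columns in first-appearance order: bs, depth, dropout, lr; column 4 is lr.
Long rows with run_id=run20, param=lr: loss = 58.94.

58.94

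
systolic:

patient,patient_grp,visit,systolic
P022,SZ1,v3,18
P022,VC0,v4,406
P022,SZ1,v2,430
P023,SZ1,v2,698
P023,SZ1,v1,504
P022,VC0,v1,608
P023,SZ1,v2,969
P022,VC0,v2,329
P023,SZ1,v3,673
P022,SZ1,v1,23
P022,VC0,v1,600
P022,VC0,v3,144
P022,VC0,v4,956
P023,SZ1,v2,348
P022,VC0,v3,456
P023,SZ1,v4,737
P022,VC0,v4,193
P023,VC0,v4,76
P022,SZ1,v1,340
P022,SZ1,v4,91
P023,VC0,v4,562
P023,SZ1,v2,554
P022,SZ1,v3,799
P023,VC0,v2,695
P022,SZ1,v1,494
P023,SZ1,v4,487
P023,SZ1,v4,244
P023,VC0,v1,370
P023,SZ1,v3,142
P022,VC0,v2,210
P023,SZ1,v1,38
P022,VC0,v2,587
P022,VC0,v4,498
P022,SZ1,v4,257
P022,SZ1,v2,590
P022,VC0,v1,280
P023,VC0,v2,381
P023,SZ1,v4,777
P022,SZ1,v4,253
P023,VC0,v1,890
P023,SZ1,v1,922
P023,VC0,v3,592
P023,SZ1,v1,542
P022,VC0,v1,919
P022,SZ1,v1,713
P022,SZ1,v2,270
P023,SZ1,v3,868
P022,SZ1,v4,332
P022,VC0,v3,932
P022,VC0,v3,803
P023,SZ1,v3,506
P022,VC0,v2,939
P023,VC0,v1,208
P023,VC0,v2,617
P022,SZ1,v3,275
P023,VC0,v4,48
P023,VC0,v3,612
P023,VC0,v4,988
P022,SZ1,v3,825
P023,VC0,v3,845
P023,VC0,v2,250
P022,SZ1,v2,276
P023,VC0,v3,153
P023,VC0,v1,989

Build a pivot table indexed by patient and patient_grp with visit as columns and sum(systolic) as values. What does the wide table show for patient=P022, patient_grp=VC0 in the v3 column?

2335

Rows with patient=P022, patient_grp=VC0 and visit=v3: systolic values are 144, 456, 932, 803.
144 + 456 + 932 + 803 = 2335.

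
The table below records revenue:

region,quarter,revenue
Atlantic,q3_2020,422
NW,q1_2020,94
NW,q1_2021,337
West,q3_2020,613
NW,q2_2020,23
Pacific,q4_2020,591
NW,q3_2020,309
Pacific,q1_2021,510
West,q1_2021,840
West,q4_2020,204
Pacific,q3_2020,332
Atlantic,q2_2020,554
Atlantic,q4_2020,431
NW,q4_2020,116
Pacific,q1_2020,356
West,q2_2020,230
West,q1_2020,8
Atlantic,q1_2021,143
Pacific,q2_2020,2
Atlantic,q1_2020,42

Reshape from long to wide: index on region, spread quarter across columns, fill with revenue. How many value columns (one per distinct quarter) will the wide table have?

5

5 distinct quarter values: q1_2020, q2_2020, q3_2020, q4_2020, q1_2021.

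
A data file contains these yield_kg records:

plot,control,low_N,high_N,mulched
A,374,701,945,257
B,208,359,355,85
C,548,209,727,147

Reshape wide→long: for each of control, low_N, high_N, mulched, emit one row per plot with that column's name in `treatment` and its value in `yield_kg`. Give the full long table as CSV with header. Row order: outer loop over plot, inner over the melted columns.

plot,treatment,yield_kg
A,control,374
A,low_N,701
A,high_N,945
A,mulched,257
B,control,208
B,low_N,359
B,high_N,355
B,mulched,85
C,control,548
C,low_N,209
C,high_N,727
C,mulched,147

Each (plot, column) pair becomes one row: 3 × 4 = 12 rows.
For example, (A, control) → yield_kg=374.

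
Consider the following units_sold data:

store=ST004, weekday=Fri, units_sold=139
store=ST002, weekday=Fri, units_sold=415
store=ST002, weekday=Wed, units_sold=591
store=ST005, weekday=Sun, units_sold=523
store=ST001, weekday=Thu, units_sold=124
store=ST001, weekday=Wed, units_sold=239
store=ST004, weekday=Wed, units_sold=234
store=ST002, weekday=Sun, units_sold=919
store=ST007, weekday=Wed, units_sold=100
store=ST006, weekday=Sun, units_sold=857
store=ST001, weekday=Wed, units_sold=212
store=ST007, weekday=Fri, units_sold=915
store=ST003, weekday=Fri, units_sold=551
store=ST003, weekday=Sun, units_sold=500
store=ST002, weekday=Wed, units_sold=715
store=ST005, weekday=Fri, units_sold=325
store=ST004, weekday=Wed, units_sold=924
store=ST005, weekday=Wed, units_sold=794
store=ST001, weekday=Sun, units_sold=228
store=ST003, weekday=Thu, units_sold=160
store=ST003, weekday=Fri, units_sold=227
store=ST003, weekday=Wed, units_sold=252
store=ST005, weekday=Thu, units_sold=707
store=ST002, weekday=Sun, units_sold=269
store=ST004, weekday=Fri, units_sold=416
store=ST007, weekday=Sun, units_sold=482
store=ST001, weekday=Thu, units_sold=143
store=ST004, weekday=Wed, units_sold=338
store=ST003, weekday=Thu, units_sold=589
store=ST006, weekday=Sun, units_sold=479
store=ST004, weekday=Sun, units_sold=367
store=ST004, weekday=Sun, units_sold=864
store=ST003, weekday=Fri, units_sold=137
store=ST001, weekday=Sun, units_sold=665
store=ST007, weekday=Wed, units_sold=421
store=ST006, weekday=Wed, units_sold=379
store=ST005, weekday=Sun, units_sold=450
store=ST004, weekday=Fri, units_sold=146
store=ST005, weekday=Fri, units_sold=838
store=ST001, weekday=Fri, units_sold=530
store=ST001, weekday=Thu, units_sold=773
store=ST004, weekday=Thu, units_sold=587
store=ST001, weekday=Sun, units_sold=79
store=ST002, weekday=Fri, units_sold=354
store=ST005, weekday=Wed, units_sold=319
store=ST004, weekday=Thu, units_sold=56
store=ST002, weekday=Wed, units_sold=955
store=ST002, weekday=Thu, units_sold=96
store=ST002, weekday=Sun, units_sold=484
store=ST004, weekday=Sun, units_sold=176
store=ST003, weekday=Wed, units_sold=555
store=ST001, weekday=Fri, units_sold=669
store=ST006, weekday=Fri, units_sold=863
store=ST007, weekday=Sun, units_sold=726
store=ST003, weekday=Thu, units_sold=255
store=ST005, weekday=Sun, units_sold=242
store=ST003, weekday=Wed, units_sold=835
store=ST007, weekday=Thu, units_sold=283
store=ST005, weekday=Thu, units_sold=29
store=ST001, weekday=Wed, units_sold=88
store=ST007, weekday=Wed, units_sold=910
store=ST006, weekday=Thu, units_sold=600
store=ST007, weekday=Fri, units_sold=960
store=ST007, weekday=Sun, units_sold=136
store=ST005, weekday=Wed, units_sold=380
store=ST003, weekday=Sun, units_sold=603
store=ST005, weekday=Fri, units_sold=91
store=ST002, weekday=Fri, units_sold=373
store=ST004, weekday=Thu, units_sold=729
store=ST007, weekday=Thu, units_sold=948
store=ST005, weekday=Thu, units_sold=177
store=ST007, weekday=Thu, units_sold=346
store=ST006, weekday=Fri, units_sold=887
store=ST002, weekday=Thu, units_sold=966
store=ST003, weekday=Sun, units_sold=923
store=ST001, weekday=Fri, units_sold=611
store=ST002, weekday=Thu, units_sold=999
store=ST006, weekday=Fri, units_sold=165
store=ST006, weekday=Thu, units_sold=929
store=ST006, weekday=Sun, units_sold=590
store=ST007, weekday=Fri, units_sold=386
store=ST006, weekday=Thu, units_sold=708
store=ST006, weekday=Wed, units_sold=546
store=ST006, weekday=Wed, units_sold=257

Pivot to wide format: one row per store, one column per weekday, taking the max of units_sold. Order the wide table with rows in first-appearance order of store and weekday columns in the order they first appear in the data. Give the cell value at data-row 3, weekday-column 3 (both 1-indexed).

523

With rows in first-appearance order of store, row 3 is store=ST005. weekday columns in first-appearance order: Fri, Wed, Sun, Thu; column 3 is Sun.
Long rows with store=ST005, weekday=Sun: max(523, 450, 242) = 523.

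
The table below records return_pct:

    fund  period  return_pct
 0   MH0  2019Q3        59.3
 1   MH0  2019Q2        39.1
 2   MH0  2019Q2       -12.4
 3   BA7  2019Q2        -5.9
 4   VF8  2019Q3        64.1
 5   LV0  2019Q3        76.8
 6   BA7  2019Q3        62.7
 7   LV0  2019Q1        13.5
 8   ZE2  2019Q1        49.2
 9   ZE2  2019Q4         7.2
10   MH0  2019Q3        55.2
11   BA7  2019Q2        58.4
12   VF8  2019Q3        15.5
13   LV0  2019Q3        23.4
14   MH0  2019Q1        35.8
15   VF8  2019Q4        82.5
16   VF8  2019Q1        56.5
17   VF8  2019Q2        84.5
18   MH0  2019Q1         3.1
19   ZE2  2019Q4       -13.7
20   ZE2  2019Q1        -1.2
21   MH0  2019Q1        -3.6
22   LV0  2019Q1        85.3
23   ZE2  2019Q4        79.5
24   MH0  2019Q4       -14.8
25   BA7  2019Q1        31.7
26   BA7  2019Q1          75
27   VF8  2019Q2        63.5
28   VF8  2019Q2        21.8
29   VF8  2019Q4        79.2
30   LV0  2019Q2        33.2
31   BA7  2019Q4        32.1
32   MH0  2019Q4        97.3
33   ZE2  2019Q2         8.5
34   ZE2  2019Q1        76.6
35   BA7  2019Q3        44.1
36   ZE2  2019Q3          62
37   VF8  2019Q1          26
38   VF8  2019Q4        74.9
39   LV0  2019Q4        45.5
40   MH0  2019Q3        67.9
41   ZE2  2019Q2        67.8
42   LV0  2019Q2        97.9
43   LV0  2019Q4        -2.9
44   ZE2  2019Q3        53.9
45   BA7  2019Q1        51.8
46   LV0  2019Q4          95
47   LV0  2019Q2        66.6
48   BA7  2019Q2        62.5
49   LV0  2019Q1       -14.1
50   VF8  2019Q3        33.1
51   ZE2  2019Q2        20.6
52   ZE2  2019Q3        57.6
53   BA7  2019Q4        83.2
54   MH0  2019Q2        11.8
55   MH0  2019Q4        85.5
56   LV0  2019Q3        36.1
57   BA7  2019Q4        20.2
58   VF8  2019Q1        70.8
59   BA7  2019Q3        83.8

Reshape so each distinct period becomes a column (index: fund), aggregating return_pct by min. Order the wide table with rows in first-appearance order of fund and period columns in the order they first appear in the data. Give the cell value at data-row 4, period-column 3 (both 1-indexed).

With rows in first-appearance order of fund, row 4 is fund=LV0. period columns in first-appearance order: 2019Q3, 2019Q2, 2019Q1, 2019Q4; column 3 is 2019Q1.
Long rows with fund=LV0, period=2019Q1: min(13.5, 85.3, -14.1) = -14.1.

-14.1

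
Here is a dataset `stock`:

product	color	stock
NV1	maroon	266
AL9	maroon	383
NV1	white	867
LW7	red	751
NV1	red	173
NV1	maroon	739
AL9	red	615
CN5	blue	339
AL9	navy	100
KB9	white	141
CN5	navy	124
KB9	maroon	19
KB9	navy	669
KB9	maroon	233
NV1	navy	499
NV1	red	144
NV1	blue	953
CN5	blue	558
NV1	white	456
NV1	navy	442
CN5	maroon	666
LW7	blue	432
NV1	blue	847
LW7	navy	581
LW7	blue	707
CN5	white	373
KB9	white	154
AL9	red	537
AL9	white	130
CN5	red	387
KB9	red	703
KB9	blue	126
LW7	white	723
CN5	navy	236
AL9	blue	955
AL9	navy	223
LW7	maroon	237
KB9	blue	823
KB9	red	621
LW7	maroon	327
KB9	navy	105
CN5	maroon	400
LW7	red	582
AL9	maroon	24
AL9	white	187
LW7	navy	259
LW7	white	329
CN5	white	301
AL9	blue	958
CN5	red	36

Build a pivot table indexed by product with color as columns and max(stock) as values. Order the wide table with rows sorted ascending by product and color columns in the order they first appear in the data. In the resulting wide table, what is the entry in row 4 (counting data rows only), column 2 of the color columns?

With rows sorted ascending by product, row 4 is product=LW7. color columns in first-appearance order: maroon, white, red, blue, navy; column 2 is white.
Long rows with product=LW7, color=white: max(723, 329) = 723.

723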